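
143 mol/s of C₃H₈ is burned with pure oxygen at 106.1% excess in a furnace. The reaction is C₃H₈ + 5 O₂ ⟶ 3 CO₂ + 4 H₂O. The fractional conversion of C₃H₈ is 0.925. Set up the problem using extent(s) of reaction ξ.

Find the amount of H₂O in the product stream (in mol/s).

529 mol/s

Stoichiometric O₂ = 5 × 143 = 715 mol/s; O₂ fed = 715 × 2.061 = 1474 mol/s.
Fuel reacted = 0.925 × 143 → ξ = 132.3 mol/s.
Outlet (n = n₀ + ν ξ):
  C₃H₈: 143 − 1(132.3) = 10.72
  O₂: 1474 − 5(132.3) = 812.2
  CO₂: 0 + 3(132.3) = 396.8
  H₂O: 0 + 4(132.3) = 529.1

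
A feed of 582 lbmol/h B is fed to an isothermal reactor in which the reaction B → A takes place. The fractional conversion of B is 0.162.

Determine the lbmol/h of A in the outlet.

94.3 lbmol/h

B reacted = 0.162 × 582 = 94.28 lbmol/h; ν_B = −1, so ξ = 94.28/1 = 94.28 lbmol/h.
Outlet amounts (n = n₀ + ν ξ):
  B: 582 − 1(94.28) = 487.7
  A: 0 + 1(94.28) = 94.28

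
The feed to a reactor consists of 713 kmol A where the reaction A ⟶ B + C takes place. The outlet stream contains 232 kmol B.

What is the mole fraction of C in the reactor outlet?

0.246

For B: n = n₀ + 1ξ → 232 = 0 + 1ξ, giving ξ = 232 kmol.
Outlet amounts (n = n₀ + ν ξ):
  A: 713 − 1(232) = 481
  B: 0 + 1(232) = 232
  C: 0 + 1(232) = 232
Total out = 945 kmol; y_C = 232 / 945 = 0.2455.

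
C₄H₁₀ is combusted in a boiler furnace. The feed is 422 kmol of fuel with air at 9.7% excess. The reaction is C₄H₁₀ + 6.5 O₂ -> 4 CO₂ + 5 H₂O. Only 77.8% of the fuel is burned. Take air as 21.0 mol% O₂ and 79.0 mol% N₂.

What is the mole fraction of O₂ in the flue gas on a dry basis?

Stoichiometric O₂ = 6.5 × 422 = 2743 kmol; O₂ fed = 2743 × 1.097 = 3009 kmol.
N₂ fed = 3009 × 79/21 = 11320 kmol.
Fuel reacted = 0.778 × 422 → ξ = 328.3 kmol.
Outlet (n = n₀ + ν ξ):
  C₄H₁₀: 422 − 1(328.3) = 93.68
  O₂: 3009 − 6.5(328.3) = 875
  N₂: 11320 (inert)
  CO₂: 0 + 4(328.3) = 1313
  H₂O: 0 + 5(328.3) = 1642
Dry total = 13600 kmol; y_O₂ (dry) = 875 / 13600 = 0.06433.

0.0643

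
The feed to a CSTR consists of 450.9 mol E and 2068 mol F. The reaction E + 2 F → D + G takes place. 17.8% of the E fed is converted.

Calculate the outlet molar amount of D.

80.3 mol

E reacted = 0.178 × 450.9 = 80.26 mol; ν_E = −1, so ξ = 80.26/1 = 80.26 mol.
Outlet amounts (n = n₀ + ν ξ):
  E: 450.9 − 1(80.26) = 370.6
  F: 2068 − 2(80.26) = 1907
  D: 0 + 1(80.26) = 80.26
  G: 0 + 1(80.26) = 80.26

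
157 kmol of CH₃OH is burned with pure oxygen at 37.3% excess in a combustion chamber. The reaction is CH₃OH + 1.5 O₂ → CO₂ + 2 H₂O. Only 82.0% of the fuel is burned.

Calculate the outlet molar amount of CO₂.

Stoichiometric O₂ = 1.5 × 157 = 235.5 kmol; O₂ fed = 235.5 × 1.373 = 323.3 kmol.
Fuel reacted = 0.82 × 157 → ξ = 128.7 kmol.
Outlet (n = n₀ + ν ξ):
  CH₃OH: 157 − 1(128.7) = 28.26
  O₂: 323.3 − 1.5(128.7) = 130.2
  CO₂: 0 + 1(128.7) = 128.7
  H₂O: 0 + 2(128.7) = 257.5

129 kmol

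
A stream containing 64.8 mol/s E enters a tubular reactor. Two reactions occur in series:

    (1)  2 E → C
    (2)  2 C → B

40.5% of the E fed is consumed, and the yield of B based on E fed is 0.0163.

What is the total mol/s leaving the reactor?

50.6 mol/s

Conversion of E: E consumed = 2ξ₁ = 0.405 × 64.8 → ξ₁ = 13.12 mol/s.
Yield of B: 1ξ₂ / 64.8 = 0.0163 → ξ₂ = 1.056 mol/s.
Outlet amounts (n = n₀ + Σ ν·ξ):
  E: 64.8 − 2(13.12) = 38.56
  C: 0 + 1(13.12) − 2(1.056) = 11.01
  B: 0 + 1(1.056) = 1.056
Total out = 38.56 + 11.01 + 1.056 = 50.62 mol/s.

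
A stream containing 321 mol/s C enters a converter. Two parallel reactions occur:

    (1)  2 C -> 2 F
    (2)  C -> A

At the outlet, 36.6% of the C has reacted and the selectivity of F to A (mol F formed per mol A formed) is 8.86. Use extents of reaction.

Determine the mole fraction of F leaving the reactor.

0.329

Conversion of C: C consumed = 0.366 × 321 = 117.5 mol/s = 2ξ₁ + 1ξ₂.
Selectivity: 2ξ₁ / (1ξ₂) = 8.86 → ξ₁ = 4.43 ξ₂.
Substitute: (2·4.43 + 1) ξ₂ = 117.5 → ξ₂ = 11.92 mol/s, ξ₁ = 52.79 mol/s.
Outlet amounts (n = n₀ + Σ ν·ξ):
  C: 321 − 2(52.79) − 1(11.92) = 203.5
  F: 0 + 2(52.79) = 105.6
  A: 0 + 1(11.92) = 11.92
Total out = 321 mol/s; y_F = 105.6 / 321 = 0.3289.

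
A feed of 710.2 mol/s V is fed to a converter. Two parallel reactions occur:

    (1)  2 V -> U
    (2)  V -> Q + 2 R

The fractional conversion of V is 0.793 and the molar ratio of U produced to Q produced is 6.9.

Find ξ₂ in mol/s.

ξ₂ = 38.1 mol/s

Conversion of V: V consumed = 0.793 × 710.2 = 563.2 mol/s = 2ξ₁ + 1ξ₂.
Selectivity: 1ξ₁ / (1ξ₂) = 6.9 → ξ₁ = 6.9 ξ₂.
Substitute: (2·6.9 + 1) ξ₂ = 563.2 → ξ₂ = 38.05 mol/s, ξ₁ = 262.6 mol/s.
Outlet amounts (n = n₀ + Σ ν·ξ):
  V: 710.2 − 2(262.6) − 1(38.05) = 147
  U: 0 + 1(262.6) = 262.6
  Q: 0 + 1(38.05) = 38.05
  R: 0 + 2(38.05) = 76.11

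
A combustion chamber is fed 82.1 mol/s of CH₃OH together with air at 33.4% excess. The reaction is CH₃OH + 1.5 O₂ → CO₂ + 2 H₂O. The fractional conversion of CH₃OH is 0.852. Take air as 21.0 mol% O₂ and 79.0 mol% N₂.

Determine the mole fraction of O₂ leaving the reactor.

0.066

Stoichiometric O₂ = 1.5 × 82.1 = 123.1 mol/s; O₂ fed = 123.1 × 1.334 = 164.3 mol/s.
N₂ fed = 164.3 × 79/21 = 618 mol/s.
Fuel reacted = 0.852 × 82.1 → ξ = 69.95 mol/s.
Outlet (n = n₀ + ν ξ):
  CH₃OH: 82.1 − 1(69.95) = 12.15
  O₂: 164.3 − 1.5(69.95) = 59.36
  N₂: 618 (inert)
  CO₂: 0 + 1(69.95) = 69.95
  H₂O: 0 + 2(69.95) = 139.9
Total out = 899.4 mol/s; y_O₂ = 59.36 / 899.4 = 0.066.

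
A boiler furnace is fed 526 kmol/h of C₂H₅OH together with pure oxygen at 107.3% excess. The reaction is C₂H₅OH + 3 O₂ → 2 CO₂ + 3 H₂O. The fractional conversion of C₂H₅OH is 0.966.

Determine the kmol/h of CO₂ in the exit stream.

Stoichiometric O₂ = 3 × 526 = 1578 kmol/h; O₂ fed = 1578 × 2.073 = 3271 kmol/h.
Fuel reacted = 0.966 × 526 → ξ = 508.1 kmol/h.
Outlet (n = n₀ + ν ξ):
  C₂H₅OH: 526 − 1(508.1) = 17.88
  O₂: 3271 − 3(508.1) = 1747
  CO₂: 0 + 2(508.1) = 1016
  H₂O: 0 + 3(508.1) = 1524

1020 kmol/h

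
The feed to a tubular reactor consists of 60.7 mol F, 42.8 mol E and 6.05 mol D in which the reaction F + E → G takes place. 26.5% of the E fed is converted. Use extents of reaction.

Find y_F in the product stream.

E reacted = 0.265 × 42.8 = 11.34 mol; ν_E = −1, so ξ = 11.34/1 = 11.34 mol.
Outlet amounts (n = n₀ + ν ξ):
  F: 60.7 − 1(11.34) = 49.36
  E: 42.8 − 1(11.34) = 31.46
  G: 0 + 1(11.34) = 11.34
  D: 6.05 (inert)
Total out = 98.21 mol; y_F = 49.36 / 98.21 = 0.5026.

0.503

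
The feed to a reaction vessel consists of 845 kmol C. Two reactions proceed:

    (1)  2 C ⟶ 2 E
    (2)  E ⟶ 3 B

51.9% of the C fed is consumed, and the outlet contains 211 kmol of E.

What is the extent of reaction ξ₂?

Conversion of C: C consumed = 2ξ₁ = 0.519 × 845 → ξ₁ = 219.3 kmol.
E balance: n_E = 0 + 2ξ₁ − 1ξ₂ = 211 → ξ₂ = (2·219.3 − 211)/1 = 227.6 kmol.
Outlet amounts (n = n₀ + Σ ν·ξ):
  C: 845 − 2(219.3) = 406.4
  E: 0 + 2(219.3) − 1(227.6) = 211
  B: 0 + 3(227.6) = 682.7

ξ₂ = 228 kmol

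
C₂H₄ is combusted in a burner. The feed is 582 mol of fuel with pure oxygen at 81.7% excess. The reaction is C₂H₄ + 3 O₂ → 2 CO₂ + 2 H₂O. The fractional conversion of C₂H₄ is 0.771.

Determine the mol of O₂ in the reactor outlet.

1830 mol

Stoichiometric O₂ = 3 × 582 = 1746 mol; O₂ fed = 1746 × 1.817 = 3172 mol.
Fuel reacted = 0.771 × 582 → ξ = 448.7 mol.
Outlet (n = n₀ + ν ξ):
  C₂H₄: 582 − 1(448.7) = 133.3
  O₂: 3172 − 3(448.7) = 1826
  CO₂: 0 + 2(448.7) = 897.4
  H₂O: 0 + 2(448.7) = 897.4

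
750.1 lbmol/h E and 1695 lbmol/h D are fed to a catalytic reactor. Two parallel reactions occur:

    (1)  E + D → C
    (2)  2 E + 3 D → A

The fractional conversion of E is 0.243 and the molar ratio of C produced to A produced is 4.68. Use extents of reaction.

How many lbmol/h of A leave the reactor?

27.3 lbmol/h

Conversion of E: E consumed = 0.243 × 750.1 = 182.3 lbmol/h = 1ξ₁ + 2ξ₂.
Selectivity: 1ξ₁ / (1ξ₂) = 4.68 → ξ₁ = 4.68 ξ₂.
Substitute: (1·4.68 + 2) ξ₂ = 182.3 → ξ₂ = 27.29 lbmol/h, ξ₁ = 127.7 lbmol/h.
Outlet amounts (n = n₀ + Σ ν·ξ):
  E: 750.1 − 1(127.7) − 2(27.29) = 567.8
  D: 1695 − 1(127.7) − 3(27.29) = 1485
  C: 0 + 1(127.7) = 127.7
  A: 0 + 1(27.29) = 27.29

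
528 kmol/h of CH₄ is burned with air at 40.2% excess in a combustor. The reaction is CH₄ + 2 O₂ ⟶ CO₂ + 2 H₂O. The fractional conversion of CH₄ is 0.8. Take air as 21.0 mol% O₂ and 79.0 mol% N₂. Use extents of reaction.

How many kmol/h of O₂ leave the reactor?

636 kmol/h

Stoichiometric O₂ = 2 × 528 = 1056 kmol/h; O₂ fed = 1056 × 1.402 = 1481 kmol/h.
N₂ fed = 1481 × 79/21 = 5570 kmol/h.
Fuel reacted = 0.8 × 528 → ξ = 422.4 kmol/h.
Outlet (n = n₀ + ν ξ):
  CH₄: 528 − 1(422.4) = 105.6
  O₂: 1481 − 2(422.4) = 635.7
  N₂: 5570 (inert)
  CO₂: 0 + 1(422.4) = 422.4
  H₂O: 0 + 2(422.4) = 844.8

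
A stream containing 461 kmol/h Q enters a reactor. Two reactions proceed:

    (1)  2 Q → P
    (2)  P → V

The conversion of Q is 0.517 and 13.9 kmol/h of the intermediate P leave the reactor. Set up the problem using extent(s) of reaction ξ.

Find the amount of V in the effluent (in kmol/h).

Conversion of Q: Q consumed = 2ξ₁ = 0.517 × 461 → ξ₁ = 119.2 kmol/h.
P balance: n_P = 0 + 1ξ₁ − 1ξ₂ = 13.9 → ξ₂ = (1·119.2 − 13.9)/1 = 105.3 kmol/h.
Outlet amounts (n = n₀ + Σ ν·ξ):
  Q: 461 − 2(119.2) = 222.7
  P: 0 + 1(119.2) − 1(105.3) = 13.9
  V: 0 + 1(105.3) = 105.3

105 kmol/h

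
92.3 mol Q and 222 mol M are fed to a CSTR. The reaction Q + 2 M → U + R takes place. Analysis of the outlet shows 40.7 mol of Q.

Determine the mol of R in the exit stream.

For Q: n = n₀ − 1ξ → 40.7 = 92.3 − 1ξ, giving ξ = 51.6 mol.
Outlet amounts (n = n₀ + ν ξ):
  Q: 92.3 − 1(51.6) = 40.7
  M: 222 − 2(51.6) = 118.8
  U: 0 + 1(51.6) = 51.6
  R: 0 + 1(51.6) = 51.6

51.6 mol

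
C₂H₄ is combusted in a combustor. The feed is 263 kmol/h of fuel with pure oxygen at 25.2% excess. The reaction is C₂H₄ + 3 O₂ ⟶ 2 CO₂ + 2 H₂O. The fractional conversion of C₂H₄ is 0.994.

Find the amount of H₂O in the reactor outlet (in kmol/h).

Stoichiometric O₂ = 3 × 263 = 789 kmol/h; O₂ fed = 789 × 1.252 = 987.8 kmol/h.
Fuel reacted = 0.994 × 263 → ξ = 261.4 kmol/h.
Outlet (n = n₀ + ν ξ):
  C₂H₄: 263 − 1(261.4) = 1.578
  O₂: 987.8 − 3(261.4) = 203.6
  CO₂: 0 + 2(261.4) = 522.8
  H₂O: 0 + 2(261.4) = 522.8

523 kmol/h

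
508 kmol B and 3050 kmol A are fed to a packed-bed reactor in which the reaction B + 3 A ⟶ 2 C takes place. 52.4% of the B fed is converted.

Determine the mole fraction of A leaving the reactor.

0.744

B reacted = 0.524 × 508 = 266.2 kmol; ν_B = −1, so ξ = 266.2/1 = 266.2 kmol.
Outlet amounts (n = n₀ + ν ξ):
  B: 508 − 1(266.2) = 241.8
  A: 3050 − 3(266.2) = 2251
  C: 0 + 2(266.2) = 532.4
Total out = 3026 kmol; y_A = 2251 / 3026 = 0.7441.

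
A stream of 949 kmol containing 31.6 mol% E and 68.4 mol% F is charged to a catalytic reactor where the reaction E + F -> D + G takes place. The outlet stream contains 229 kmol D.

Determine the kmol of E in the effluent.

70.9 kmol

For D: n = n₀ + 1ξ → 229 = 0 + 1ξ, giving ξ = 229 kmol.
Outlet amounts (n = n₀ + ν ξ):
  E: 299.9 − 1(229) = 70.88
  F: 649.1 − 1(229) = 420.1
  D: 0 + 1(229) = 229
  G: 0 + 1(229) = 229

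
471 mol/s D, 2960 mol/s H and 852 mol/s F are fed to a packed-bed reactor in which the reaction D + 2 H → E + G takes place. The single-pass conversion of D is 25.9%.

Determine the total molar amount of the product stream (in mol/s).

4160 mol/s

D reacted = 0.259 × 471 = 122 mol/s; ν_D = −1, so ξ = 122/1 = 122 mol/s.
Outlet amounts (n = n₀ + ν ξ):
  D: 471 − 1(122) = 349
  H: 2960 − 2(122) = 2716
  E: 0 + 1(122) = 122
  G: 0 + 1(122) = 122
  F: 852 (inert)
Total out = 349 + 2716 + 122 + 122 + 852 = 4161 mol/s.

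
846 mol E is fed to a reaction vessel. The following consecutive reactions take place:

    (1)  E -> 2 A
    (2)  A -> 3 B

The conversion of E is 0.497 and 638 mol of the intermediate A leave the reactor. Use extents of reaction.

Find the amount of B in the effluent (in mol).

609 mol

Conversion of E: E consumed = 1ξ₁ = 0.497 × 846 → ξ₁ = 420.5 mol.
A balance: n_A = 0 + 2ξ₁ − 1ξ₂ = 638 → ξ₂ = (2·420.5 − 638)/1 = 202.9 mol.
Outlet amounts (n = n₀ + Σ ν·ξ):
  E: 846 − 1(420.5) = 425.5
  A: 0 + 2(420.5) − 1(202.9) = 638
  B: 0 + 3(202.9) = 608.8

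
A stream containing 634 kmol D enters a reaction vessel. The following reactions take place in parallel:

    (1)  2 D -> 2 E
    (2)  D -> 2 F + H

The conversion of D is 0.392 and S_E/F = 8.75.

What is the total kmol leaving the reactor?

Conversion of D: D consumed = 0.392 × 634 = 248.5 kmol = 2ξ₁ + 1ξ₂.
Selectivity: 2ξ₁ / (2ξ₂) = 8.75 → ξ₁ = 8.75 ξ₂.
Substitute: (2·8.75 + 1) ξ₂ = 248.5 → ξ₂ = 13.43 kmol, ξ₁ = 117.5 kmol.
Outlet amounts (n = n₀ + Σ ν·ξ):
  D: 634 − 2(117.5) − 1(13.43) = 385.5
  E: 0 + 2(117.5) = 235.1
  F: 0 + 2(13.43) = 26.87
  H: 0 + 1(13.43) = 13.43
Total out = 385.5 + 235.1 + 26.87 + 13.43 = 660.9 kmol.

661 kmol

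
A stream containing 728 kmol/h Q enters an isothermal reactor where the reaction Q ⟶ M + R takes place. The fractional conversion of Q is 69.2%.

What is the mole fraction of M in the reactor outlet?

0.409

Q reacted = 0.692 × 728 = 503.8 kmol/h; ν_Q = −1, so ξ = 503.8/1 = 503.8 kmol/h.
Outlet amounts (n = n₀ + ν ξ):
  Q: 728 − 1(503.8) = 224.2
  M: 0 + 1(503.8) = 503.8
  R: 0 + 1(503.8) = 503.8
Total out = 1232 kmol/h; y_M = 503.8 / 1232 = 0.409.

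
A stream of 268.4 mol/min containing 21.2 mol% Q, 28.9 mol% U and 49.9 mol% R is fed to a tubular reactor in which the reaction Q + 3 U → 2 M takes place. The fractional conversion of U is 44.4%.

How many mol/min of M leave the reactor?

U reacted = 0.444 × 77.57 = 34.44 mol/min; ν_U = −3, so ξ = 34.44/3 = 11.48 mol/min.
Outlet amounts (n = n₀ + ν ξ):
  Q: 56.9 − 1(11.48) = 45.42
  U: 77.57 − 3(11.48) = 43.13
  M: 0 + 2(11.48) = 22.96
  R: 133.9 (inert)

23 mol/min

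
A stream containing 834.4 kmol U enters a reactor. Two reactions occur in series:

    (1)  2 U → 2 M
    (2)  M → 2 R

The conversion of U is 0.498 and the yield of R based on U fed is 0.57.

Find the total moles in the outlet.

1070 kmol

Conversion of U: U consumed = 2ξ₁ = 0.498 × 834.4 → ξ₁ = 207.8 kmol.
Yield of R: 2ξ₂ / 834.4 = 0.57 → ξ₂ = 237.8 kmol.
Outlet amounts (n = n₀ + Σ ν·ξ):
  U: 834.4 − 2(207.8) = 418.9
  M: 0 + 2(207.8) − 1(237.8) = 177.7
  R: 0 + 2(237.8) = 475.6
Total out = 418.9 + 177.7 + 475.6 = 1072 kmol.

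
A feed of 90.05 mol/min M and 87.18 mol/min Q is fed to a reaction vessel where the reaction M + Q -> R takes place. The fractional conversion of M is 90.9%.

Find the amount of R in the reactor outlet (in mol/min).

M reacted = 0.909 × 90.05 = 81.86 mol/min; ν_M = −1, so ξ = 81.86/1 = 81.86 mol/min.
Outlet amounts (n = n₀ + ν ξ):
  M: 90.05 − 1(81.86) = 8.195
  Q: 87.18 − 1(81.86) = 5.325
  R: 0 + 1(81.86) = 81.86

81.9 mol/min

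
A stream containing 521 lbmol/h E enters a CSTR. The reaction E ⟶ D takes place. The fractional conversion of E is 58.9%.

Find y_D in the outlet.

E reacted = 0.589 × 521 = 306.9 lbmol/h; ν_E = −1, so ξ = 306.9/1 = 306.9 lbmol/h.
Outlet amounts (n = n₀ + ν ξ):
  E: 521 − 1(306.9) = 214.1
  D: 0 + 1(306.9) = 306.9
Total out = 521 lbmol/h; y_D = 306.9 / 521 = 0.589.

0.589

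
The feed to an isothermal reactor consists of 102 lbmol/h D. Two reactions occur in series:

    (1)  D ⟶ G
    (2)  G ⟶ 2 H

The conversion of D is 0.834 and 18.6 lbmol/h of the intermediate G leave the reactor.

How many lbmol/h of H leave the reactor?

Conversion of D: D consumed = 1ξ₁ = 0.834 × 102 → ξ₁ = 85.07 lbmol/h.
G balance: n_G = 0 + 1ξ₁ − 1ξ₂ = 18.6 → ξ₂ = (1·85.07 − 18.6)/1 = 66.47 lbmol/h.
Outlet amounts (n = n₀ + Σ ν·ξ):
  D: 102 − 1(85.07) = 16.93
  G: 0 + 1(85.07) − 1(66.47) = 18.6
  H: 0 + 2(66.47) = 132.9

133 lbmol/h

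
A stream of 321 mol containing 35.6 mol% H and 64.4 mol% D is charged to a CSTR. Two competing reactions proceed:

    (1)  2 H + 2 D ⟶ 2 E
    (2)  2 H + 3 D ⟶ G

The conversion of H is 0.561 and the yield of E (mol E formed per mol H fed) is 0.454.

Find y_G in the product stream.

Yield of E: 2ξ₁ / 114.3 = 0.454 → ξ₁ = 25.94 mol.
Conversion of H: 2ξ₁ + 2ξ₂ = 0.561 × 114.3 = 64.11 → ξ₂ = 6.114 mol.
Outlet amounts (n = n₀ + Σ ν·ξ):
  H: 114.3 − 2(25.94) − 2(6.114) = 50.17
  D: 206.7 − 2(25.94) − 3(6.114) = 136.5
  E: 0 + 2(25.94) = 51.88
  G: 0 + 1(6.114) = 6.114
Total out = 244.7 mol; y_G = 6.114 / 244.7 = 0.02499.

0.025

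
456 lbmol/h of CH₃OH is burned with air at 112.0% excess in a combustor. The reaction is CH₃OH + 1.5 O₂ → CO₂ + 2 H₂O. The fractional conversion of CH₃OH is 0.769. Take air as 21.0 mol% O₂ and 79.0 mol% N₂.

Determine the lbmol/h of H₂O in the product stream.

701 lbmol/h

Stoichiometric O₂ = 1.5 × 456 = 684 lbmol/h; O₂ fed = 684 × 2.120 = 1450 lbmol/h.
N₂ fed = 1450 × 79/21 = 5455 lbmol/h.
Fuel reacted = 0.769 × 456 → ξ = 350.7 lbmol/h.
Outlet (n = n₀ + ν ξ):
  CH₃OH: 456 − 1(350.7) = 105.3
  O₂: 1450 − 1.5(350.7) = 924.1
  N₂: 5455 (inert)
  CO₂: 0 + 1(350.7) = 350.7
  H₂O: 0 + 2(350.7) = 701.3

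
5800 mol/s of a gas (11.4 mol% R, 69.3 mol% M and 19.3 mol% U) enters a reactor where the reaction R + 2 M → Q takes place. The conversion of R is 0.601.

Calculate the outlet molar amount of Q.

397 mol/s

R reacted = 0.601 × 661.2 = 397.4 mol/s; ν_R = −1, so ξ = 397.4/1 = 397.4 mol/s.
Outlet amounts (n = n₀ + ν ξ):
  R: 661.2 − 1(397.4) = 263.8
  M: 4019 − 2(397.4) = 3225
  Q: 0 + 1(397.4) = 397.4
  U: 1119 (inert)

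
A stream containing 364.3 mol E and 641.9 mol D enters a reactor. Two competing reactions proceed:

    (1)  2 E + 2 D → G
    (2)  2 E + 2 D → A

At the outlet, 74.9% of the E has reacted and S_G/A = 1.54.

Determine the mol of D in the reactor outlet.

369 mol

Conversion of E: E consumed = 0.749 × 364.3 = 272.9 mol = 2ξ₁ + 2ξ₂.
Selectivity: 1ξ₁ / (1ξ₂) = 1.54 → ξ₁ = 1.54 ξ₂.
Substitute: (2·1.54 + 2) ξ₂ = 272.9 → ξ₂ = 53.71 mol, ξ₁ = 82.72 mol.
Outlet amounts (n = n₀ + Σ ν·ξ):
  E: 364.3 − 2(82.72) − 2(53.71) = 91.44
  D: 641.9 − 2(82.72) − 2(53.71) = 369
  G: 0 + 1(82.72) = 82.72
  A: 0 + 1(53.71) = 53.71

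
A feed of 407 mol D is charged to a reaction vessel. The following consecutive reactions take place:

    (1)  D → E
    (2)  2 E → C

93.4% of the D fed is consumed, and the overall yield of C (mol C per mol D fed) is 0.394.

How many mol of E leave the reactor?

59.4 mol

Conversion of D: D consumed = 1ξ₁ = 0.934 × 407 → ξ₁ = 380.1 mol.
Yield of C: 1ξ₂ / 407 = 0.394 → ξ₂ = 160.4 mol.
Outlet amounts (n = n₀ + Σ ν·ξ):
  D: 407 − 1(380.1) = 26.86
  E: 0 + 1(380.1) − 2(160.4) = 59.42
  C: 0 + 1(160.4) = 160.4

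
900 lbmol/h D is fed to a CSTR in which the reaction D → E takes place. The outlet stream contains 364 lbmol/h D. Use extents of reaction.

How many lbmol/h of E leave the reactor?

For D: n = n₀ − 1ξ → 364 = 900 − 1ξ, giving ξ = 536 lbmol/h.
Outlet amounts (n = n₀ + ν ξ):
  D: 900 − 1(536) = 364
  E: 0 + 1(536) = 536

536 lbmol/h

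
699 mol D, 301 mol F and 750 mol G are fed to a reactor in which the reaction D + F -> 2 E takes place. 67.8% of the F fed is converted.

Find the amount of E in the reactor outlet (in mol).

F reacted = 0.678 × 301 = 204.1 mol; ν_F = −1, so ξ = 204.1/1 = 204.1 mol.
Outlet amounts (n = n₀ + ν ξ):
  D: 699 − 1(204.1) = 494.9
  F: 301 − 1(204.1) = 96.92
  E: 0 + 2(204.1) = 408.2
  G: 750 (inert)

408 mol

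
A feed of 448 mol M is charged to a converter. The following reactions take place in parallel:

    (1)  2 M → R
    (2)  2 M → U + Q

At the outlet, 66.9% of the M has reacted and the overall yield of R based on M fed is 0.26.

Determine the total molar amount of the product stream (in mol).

Yield of R: 1ξ₁ / 448 = 0.26 → ξ₁ = 116.5 mol.
Conversion of M: 2ξ₁ + 2ξ₂ = 0.669 × 448 = 299.7 → ξ₂ = 33.38 mol.
Outlet amounts (n = n₀ + Σ ν·ξ):
  M: 448 − 2(116.5) − 2(33.38) = 148.3
  R: 0 + 1(116.5) = 116.5
  U: 0 + 1(33.38) = 33.38
  Q: 0 + 1(33.38) = 33.38
Total out = 148.3 + 116.5 + 33.38 + 33.38 = 331.5 mol.

332 mol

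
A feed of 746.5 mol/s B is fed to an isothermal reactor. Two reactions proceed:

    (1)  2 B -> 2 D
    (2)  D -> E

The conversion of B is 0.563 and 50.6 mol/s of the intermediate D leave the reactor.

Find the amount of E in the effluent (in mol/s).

Conversion of B: B consumed = 2ξ₁ = 0.563 × 746.5 → ξ₁ = 210.1 mol/s.
D balance: n_D = 0 + 2ξ₁ − 1ξ₂ = 50.6 → ξ₂ = (2·210.1 − 50.6)/1 = 369.7 mol/s.
Outlet amounts (n = n₀ + Σ ν·ξ):
  B: 746.5 − 2(210.1) = 326.2
  D: 0 + 2(210.1) − 1(369.7) = 50.6
  E: 0 + 1(369.7) = 369.7

370 mol/s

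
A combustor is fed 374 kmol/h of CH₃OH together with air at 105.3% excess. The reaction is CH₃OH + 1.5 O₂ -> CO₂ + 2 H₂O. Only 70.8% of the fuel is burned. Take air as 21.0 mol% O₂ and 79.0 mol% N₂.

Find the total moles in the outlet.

Stoichiometric O₂ = 1.5 × 374 = 561 kmol/h; O₂ fed = 561 × 2.053 = 1152 kmol/h.
N₂ fed = 1152 × 79/21 = 4333 kmol/h.
Fuel reacted = 0.708 × 374 → ξ = 264.8 kmol/h.
Outlet (n = n₀ + ν ξ):
  CH₃OH: 374 − 1(264.8) = 109.2
  O₂: 1152 − 1.5(264.8) = 754.5
  N₂: 4333 (inert)
  CO₂: 0 + 1(264.8) = 264.8
  H₂O: 0 + 2(264.8) = 529.6
Total out = 109.2 + 754.5 + 4333 + 264.8 + 529.6 = 5991 kmol/h.

5990 kmol/h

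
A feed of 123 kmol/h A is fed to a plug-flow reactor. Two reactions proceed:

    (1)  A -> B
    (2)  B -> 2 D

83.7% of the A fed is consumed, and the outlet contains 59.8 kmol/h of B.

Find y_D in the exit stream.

Conversion of A: A consumed = 1ξ₁ = 0.837 × 123 → ξ₁ = 103 kmol/h.
B balance: n_B = 0 + 1ξ₁ − 1ξ₂ = 59.8 → ξ₂ = (1·103 − 59.8)/1 = 43.15 kmol/h.
Outlet amounts (n = n₀ + Σ ν·ξ):
  A: 123 − 1(103) = 20.05
  B: 0 + 1(103) − 1(43.15) = 59.8
  D: 0 + 2(43.15) = 86.3
Total out = 166.2 kmol/h; y_D = 86.3 / 166.2 = 0.5194.

0.519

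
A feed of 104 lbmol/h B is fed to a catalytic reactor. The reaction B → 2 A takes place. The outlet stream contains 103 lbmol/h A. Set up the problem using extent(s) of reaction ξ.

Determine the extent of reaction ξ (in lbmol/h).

For A: n = n₀ + 2ξ → 103 = 0 + 2ξ, giving ξ = 51.5 lbmol/h.
Outlet amounts (n = n₀ + ν ξ):
  B: 104 − 1(51.5) = 52.5
  A: 0 + 2(51.5) = 103

ξ = 51.5 lbmol/h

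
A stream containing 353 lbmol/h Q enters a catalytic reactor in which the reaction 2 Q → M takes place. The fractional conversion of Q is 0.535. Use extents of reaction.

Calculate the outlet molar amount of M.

Q reacted = 0.535 × 353 = 188.9 lbmol/h; ν_Q = −2, so ξ = 188.9/2 = 94.43 lbmol/h.
Outlet amounts (n = n₀ + ν ξ):
  Q: 353 − 2(94.43) = 164.1
  M: 0 + 1(94.43) = 94.43

94.4 lbmol/h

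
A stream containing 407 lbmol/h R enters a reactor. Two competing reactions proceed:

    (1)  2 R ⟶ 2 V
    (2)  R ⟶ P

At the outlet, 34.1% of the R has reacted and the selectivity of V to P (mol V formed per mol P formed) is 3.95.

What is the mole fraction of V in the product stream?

Conversion of R: R consumed = 0.341 × 407 = 138.8 lbmol/h = 2ξ₁ + 1ξ₂.
Selectivity: 2ξ₁ / (1ξ₂) = 3.95 → ξ₁ = 1.975 ξ₂.
Substitute: (2·1.975 + 1) ξ₂ = 138.8 → ξ₂ = 28.04 lbmol/h, ξ₁ = 55.37 lbmol/h.
Outlet amounts (n = n₀ + Σ ν·ξ):
  R: 407 − 2(55.37) − 1(28.04) = 268.2
  V: 0 + 2(55.37) = 110.7
  P: 0 + 1(28.04) = 28.04
Total out = 407 lbmol/h; y_V = 110.7 / 407 = 0.2721.

0.272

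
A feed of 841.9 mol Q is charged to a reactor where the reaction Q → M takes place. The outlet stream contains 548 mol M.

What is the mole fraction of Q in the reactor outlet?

0.349

For M: n = n₀ + 1ξ → 548 = 0 + 1ξ, giving ξ = 548 mol.
Outlet amounts (n = n₀ + ν ξ):
  Q: 841.9 − 1(548) = 293.9
  M: 0 + 1(548) = 548
Total out = 841.9 mol; y_Q = 293.9 / 841.9 = 0.3491.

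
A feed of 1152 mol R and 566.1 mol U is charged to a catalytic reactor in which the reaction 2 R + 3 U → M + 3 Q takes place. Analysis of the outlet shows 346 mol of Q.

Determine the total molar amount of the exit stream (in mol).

For Q: n = n₀ + 3ξ → 346 = 0 + 3ξ, giving ξ = 115.3 mol.
Outlet amounts (n = n₀ + ν ξ):
  R: 1152 − 2(115.3) = 921.3
  U: 566.1 − 3(115.3) = 220.1
  M: 0 + 1(115.3) = 115.3
  Q: 0 + 3(115.3) = 346
Total out = 921.3 + 220.1 + 115.3 + 346 = 1603 mol.

1600 mol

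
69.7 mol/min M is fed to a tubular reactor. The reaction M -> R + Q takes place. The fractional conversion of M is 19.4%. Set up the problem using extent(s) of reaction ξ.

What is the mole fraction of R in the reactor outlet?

M reacted = 0.194 × 69.7 = 13.52 mol/min; ν_M = −1, so ξ = 13.52/1 = 13.52 mol/min.
Outlet amounts (n = n₀ + ν ξ):
  M: 69.7 − 1(13.52) = 56.18
  R: 0 + 1(13.52) = 13.52
  Q: 0 + 1(13.52) = 13.52
Total out = 83.22 mol/min; y_R = 13.52 / 83.22 = 0.1625.

0.162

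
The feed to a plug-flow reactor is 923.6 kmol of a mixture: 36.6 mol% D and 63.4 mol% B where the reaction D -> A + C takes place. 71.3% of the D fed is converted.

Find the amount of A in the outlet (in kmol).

241 kmol

D reacted = 0.713 × 338 = 241 kmol; ν_D = −1, so ξ = 241/1 = 241 kmol.
Outlet amounts (n = n₀ + ν ξ):
  D: 338 − 1(241) = 97.02
  A: 0 + 1(241) = 241
  C: 0 + 1(241) = 241
  B: 585.6 (inert)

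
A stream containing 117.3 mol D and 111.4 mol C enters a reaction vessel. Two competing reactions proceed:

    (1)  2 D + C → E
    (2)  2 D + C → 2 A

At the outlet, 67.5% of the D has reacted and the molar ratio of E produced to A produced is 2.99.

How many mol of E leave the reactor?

33.9 mol

Conversion of D: D consumed = 0.675 × 117.3 = 79.18 mol = 2ξ₁ + 2ξ₂.
Selectivity: 1ξ₁ / (2ξ₂) = 2.99 → ξ₁ = 5.98 ξ₂.
Substitute: (2·5.98 + 2) ξ₂ = 79.18 → ξ₂ = 5.672 mol, ξ₁ = 33.92 mol.
Outlet amounts (n = n₀ + Σ ν·ξ):
  D: 117.3 − 2(33.92) − 2(5.672) = 38.12
  C: 111.4 − 1(33.92) − 1(5.672) = 71.81
  E: 0 + 1(33.92) = 33.92
  A: 0 + 2(5.672) = 11.34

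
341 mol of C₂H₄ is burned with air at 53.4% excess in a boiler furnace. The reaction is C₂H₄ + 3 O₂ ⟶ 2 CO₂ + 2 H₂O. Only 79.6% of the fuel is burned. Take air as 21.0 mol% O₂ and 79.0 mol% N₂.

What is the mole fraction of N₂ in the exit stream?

Stoichiometric O₂ = 3 × 341 = 1023 mol; O₂ fed = 1023 × 1.534 = 1569 mol.
N₂ fed = 1569 × 79/21 = 5903 mol.
Fuel reacted = 0.796 × 341 → ξ = 271.4 mol.
Outlet (n = n₀ + ν ξ):
  C₂H₄: 341 − 1(271.4) = 69.56
  O₂: 1569 − 3(271.4) = 755
  N₂: 5903 (inert)
  CO₂: 0 + 2(271.4) = 542.9
  H₂O: 0 + 2(271.4) = 542.9
Total out = 7814 mol; y_N₂ = 5903 / 7814 = 0.7555.

0.756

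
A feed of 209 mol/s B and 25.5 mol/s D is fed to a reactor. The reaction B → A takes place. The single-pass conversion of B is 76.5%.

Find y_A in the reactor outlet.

0.682

B reacted = 0.765 × 209 = 159.9 mol/s; ν_B = −1, so ξ = 159.9/1 = 159.9 mol/s.
Outlet amounts (n = n₀ + ν ξ):
  B: 209 − 1(159.9) = 49.12
  A: 0 + 1(159.9) = 159.9
  D: 25.5 (inert)
Total out = 234.5 mol/s; y_A = 159.9 / 234.5 = 0.6818.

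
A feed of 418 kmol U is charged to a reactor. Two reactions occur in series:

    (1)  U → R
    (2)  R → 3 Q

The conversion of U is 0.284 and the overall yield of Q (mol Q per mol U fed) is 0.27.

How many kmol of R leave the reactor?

Conversion of U: U consumed = 1ξ₁ = 0.284 × 418 → ξ₁ = 118.7 kmol.
Yield of Q: 3ξ₂ / 418 = 0.27 → ξ₂ = 37.62 kmol.
Outlet amounts (n = n₀ + Σ ν·ξ):
  U: 418 − 1(118.7) = 299.3
  R: 0 + 1(118.7) − 1(37.62) = 81.09
  Q: 0 + 3(37.62) = 112.9

81.1 kmol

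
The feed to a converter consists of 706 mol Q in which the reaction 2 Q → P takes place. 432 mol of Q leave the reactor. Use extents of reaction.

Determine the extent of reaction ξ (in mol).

For Q: n = n₀ − 2ξ → 432 = 706 − 2ξ, giving ξ = 137 mol.
Outlet amounts (n = n₀ + ν ξ):
  Q: 706 − 2(137) = 432
  P: 0 + 1(137) = 137

ξ = 137 mol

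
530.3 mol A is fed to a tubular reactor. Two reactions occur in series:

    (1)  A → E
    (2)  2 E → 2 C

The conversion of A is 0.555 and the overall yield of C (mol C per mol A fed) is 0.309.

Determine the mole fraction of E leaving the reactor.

Conversion of A: A consumed = 1ξ₁ = 0.555 × 530.3 → ξ₁ = 294.3 mol.
Yield of C: 2ξ₂ / 530.3 = 0.309 → ξ₂ = 81.93 mol.
Outlet amounts (n = n₀ + Σ ν·ξ):
  A: 530.3 − 1(294.3) = 236
  E: 0 + 1(294.3) − 2(81.93) = 130.5
  C: 0 + 2(81.93) = 163.9
Total out = 530.3 mol; y_E = 130.5 / 530.3 = 0.246.

0.246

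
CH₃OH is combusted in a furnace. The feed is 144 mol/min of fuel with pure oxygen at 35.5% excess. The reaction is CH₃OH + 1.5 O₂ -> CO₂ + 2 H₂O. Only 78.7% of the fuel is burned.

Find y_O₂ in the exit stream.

0.249

Stoichiometric O₂ = 1.5 × 144 = 216 mol/min; O₂ fed = 216 × 1.355 = 292.7 mol/min.
Fuel reacted = 0.787 × 144 → ξ = 113.3 mol/min.
Outlet (n = n₀ + ν ξ):
  CH₃OH: 144 − 1(113.3) = 30.67
  O₂: 292.7 − 1.5(113.3) = 122.7
  CO₂: 0 + 1(113.3) = 113.3
  H₂O: 0 + 2(113.3) = 226.7
Total out = 493.3 mol/min; y_O₂ = 122.7 / 493.3 = 0.2487.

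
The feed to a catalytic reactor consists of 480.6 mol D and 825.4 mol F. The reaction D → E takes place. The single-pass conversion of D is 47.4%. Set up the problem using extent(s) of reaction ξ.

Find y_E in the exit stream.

D reacted = 0.474 × 480.6 = 227.8 mol; ν_D = −1, so ξ = 227.8/1 = 227.8 mol.
Outlet amounts (n = n₀ + ν ξ):
  D: 480.6 − 1(227.8) = 252.8
  E: 0 + 1(227.8) = 227.8
  F: 825.4 (inert)
Total out = 1306 mol; y_E = 227.8 / 1306 = 0.1744.

0.174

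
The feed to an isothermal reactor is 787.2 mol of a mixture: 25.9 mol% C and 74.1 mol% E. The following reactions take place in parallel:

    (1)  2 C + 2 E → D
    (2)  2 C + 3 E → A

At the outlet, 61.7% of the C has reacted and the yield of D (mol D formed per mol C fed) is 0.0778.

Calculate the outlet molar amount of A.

Yield of D: 1ξ₁ / 203.9 = 0.0778 → ξ₁ = 15.86 mol.
Conversion of C: 2ξ₁ + 2ξ₂ = 0.617 × 203.9 = 125.8 → ξ₂ = 47.04 mol.
Outlet amounts (n = n₀ + Σ ν·ξ):
  C: 203.9 − 2(15.86) − 2(47.04) = 78.09
  E: 583.3 − 2(15.86) − 3(47.04) = 410.5
  D: 0 + 1(15.86) = 15.86
  A: 0 + 1(47.04) = 47.04

47 mol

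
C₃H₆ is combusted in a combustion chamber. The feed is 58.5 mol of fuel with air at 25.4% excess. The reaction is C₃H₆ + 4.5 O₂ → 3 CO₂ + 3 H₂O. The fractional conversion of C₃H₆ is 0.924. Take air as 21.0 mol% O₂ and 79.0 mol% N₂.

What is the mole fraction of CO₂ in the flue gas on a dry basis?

Stoichiometric O₂ = 4.5 × 58.5 = 263.2 mol; O₂ fed = 263.2 × 1.254 = 330.1 mol.
N₂ fed = 330.1 × 79/21 = 1242 mol.
Fuel reacted = 0.924 × 58.5 → ξ = 54.05 mol.
Outlet (n = n₀ + ν ξ):
  C₃H₆: 58.5 − 1(54.05) = 4.446
  O₂: 330.1 − 4.5(54.05) = 86.87
  N₂: 1242 (inert)
  CO₂: 0 + 3(54.05) = 162.2
  H₂O: 0 + 3(54.05) = 162.2
Dry total = 1495 mol; y_CO₂ (dry) = 162.2 / 1495 = 0.1084.

0.108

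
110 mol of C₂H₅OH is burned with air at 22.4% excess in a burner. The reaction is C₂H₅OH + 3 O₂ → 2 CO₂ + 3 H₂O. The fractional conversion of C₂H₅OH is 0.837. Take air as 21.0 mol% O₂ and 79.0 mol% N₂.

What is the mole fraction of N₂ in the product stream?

0.715

Stoichiometric O₂ = 3 × 110 = 330 mol; O₂ fed = 330 × 1.224 = 403.9 mol.
N₂ fed = 403.9 × 79/21 = 1520 mol.
Fuel reacted = 0.837 × 110 → ξ = 92.07 mol.
Outlet (n = n₀ + ν ξ):
  C₂H₅OH: 110 − 1(92.07) = 17.93
  O₂: 403.9 − 3(92.07) = 127.7
  N₂: 1520 (inert)
  CO₂: 0 + 2(92.07) = 184.1
  H₂O: 0 + 3(92.07) = 276.2
Total out = 2125 mol; y_N₂ = 1520 / 2125 = 0.7149.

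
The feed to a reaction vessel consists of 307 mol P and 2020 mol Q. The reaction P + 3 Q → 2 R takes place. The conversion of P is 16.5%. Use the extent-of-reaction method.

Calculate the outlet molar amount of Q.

P reacted = 0.165 × 307 = 50.66 mol; ν_P = −1, so ξ = 50.66/1 = 50.66 mol.
Outlet amounts (n = n₀ + ν ξ):
  P: 307 − 1(50.66) = 256.3
  Q: 2020 − 3(50.66) = 1868
  R: 0 + 2(50.66) = 101.3

1870 mol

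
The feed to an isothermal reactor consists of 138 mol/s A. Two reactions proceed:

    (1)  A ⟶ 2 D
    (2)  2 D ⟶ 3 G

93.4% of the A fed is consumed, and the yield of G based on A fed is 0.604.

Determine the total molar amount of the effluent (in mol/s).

Conversion of A: A consumed = 1ξ₁ = 0.934 × 138 → ξ₁ = 128.9 mol/s.
Yield of G: 3ξ₂ / 138 = 0.604 → ξ₂ = 27.78 mol/s.
Outlet amounts (n = n₀ + Σ ν·ξ):
  A: 138 − 1(128.9) = 9.108
  D: 0 + 2(128.9) − 2(27.78) = 202.2
  G: 0 + 3(27.78) = 83.35
Total out = 9.108 + 202.2 + 83.35 = 294.7 mol/s.

295 mol/s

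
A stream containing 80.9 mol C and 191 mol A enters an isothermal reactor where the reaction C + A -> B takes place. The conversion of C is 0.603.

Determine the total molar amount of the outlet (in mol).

C reacted = 0.603 × 80.9 = 48.78 mol; ν_C = −1, so ξ = 48.78/1 = 48.78 mol.
Outlet amounts (n = n₀ + ν ξ):
  C: 80.9 − 1(48.78) = 32.12
  A: 191 − 1(48.78) = 142.2
  B: 0 + 1(48.78) = 48.78
Total out = 32.12 + 142.2 + 48.78 = 223.1 mol.

223 mol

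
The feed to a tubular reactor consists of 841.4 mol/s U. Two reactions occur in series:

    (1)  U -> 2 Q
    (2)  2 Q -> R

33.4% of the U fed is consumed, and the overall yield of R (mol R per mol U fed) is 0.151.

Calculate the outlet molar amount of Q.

308 mol/s

Conversion of U: U consumed = 1ξ₁ = 0.334 × 841.4 → ξ₁ = 281 mol/s.
Yield of R: 1ξ₂ / 841.4 = 0.151 → ξ₂ = 127.1 mol/s.
Outlet amounts (n = n₀ + Σ ν·ξ):
  U: 841.4 − 1(281) = 560.4
  Q: 0 + 2(281) − 2(127.1) = 308
  R: 0 + 1(127.1) = 127.1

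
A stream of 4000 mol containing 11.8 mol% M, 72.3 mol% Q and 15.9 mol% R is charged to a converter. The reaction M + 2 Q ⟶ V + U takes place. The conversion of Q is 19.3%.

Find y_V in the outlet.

Q reacted = 0.193 × 2892 = 558.2 mol; ν_Q = −2, so ξ = 558.2/2 = 279.1 mol.
Outlet amounts (n = n₀ + ν ξ):
  M: 472 − 1(279.1) = 192.9
  Q: 2892 − 2(279.1) = 2334
  V: 0 + 1(279.1) = 279.1
  U: 0 + 1(279.1) = 279.1
  R: 636 (inert)
Total out = 3721 mol; y_V = 279.1 / 3721 = 0.075.

0.075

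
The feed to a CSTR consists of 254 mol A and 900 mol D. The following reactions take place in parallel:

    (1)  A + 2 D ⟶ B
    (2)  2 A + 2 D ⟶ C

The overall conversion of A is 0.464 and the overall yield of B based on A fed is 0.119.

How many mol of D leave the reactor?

752 mol

Yield of B: 1ξ₁ / 254 = 0.119 → ξ₁ = 30.23 mol.
Conversion of A: 1ξ₁ + 2ξ₂ = 0.464 × 254 = 117.9 → ξ₂ = 43.82 mol.
Outlet amounts (n = n₀ + Σ ν·ξ):
  A: 254 − 1(30.23) − 2(43.82) = 136.1
  D: 900 − 2(30.23) − 2(43.82) = 751.9
  B: 0 + 1(30.23) = 30.23
  C: 0 + 1(43.82) = 43.82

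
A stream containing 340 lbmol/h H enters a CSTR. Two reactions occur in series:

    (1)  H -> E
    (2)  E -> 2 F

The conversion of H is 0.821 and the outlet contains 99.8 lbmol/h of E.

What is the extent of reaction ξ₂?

Conversion of H: H consumed = 1ξ₁ = 0.821 × 340 → ξ₁ = 279.1 lbmol/h.
E balance: n_E = 0 + 1ξ₁ − 1ξ₂ = 99.8 → ξ₂ = (1·279.1 − 99.8)/1 = 179.3 lbmol/h.
Outlet amounts (n = n₀ + Σ ν·ξ):
  H: 340 − 1(279.1) = 60.86
  E: 0 + 1(279.1) − 1(179.3) = 99.8
  F: 0 + 2(179.3) = 358.7

ξ₂ = 179 lbmol/h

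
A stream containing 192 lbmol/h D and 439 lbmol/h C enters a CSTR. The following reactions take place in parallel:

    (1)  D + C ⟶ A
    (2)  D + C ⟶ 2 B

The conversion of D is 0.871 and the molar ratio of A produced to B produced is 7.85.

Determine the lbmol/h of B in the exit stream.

20 lbmol/h

Conversion of D: D consumed = 0.871 × 192 = 167.2 lbmol/h = 1ξ₁ + 1ξ₂.
Selectivity: 1ξ₁ / (2ξ₂) = 7.85 → ξ₁ = 15.7 ξ₂.
Substitute: (1·15.7 + 1) ξ₂ = 167.2 → ξ₂ = 10.01 lbmol/h, ξ₁ = 157.2 lbmol/h.
Outlet amounts (n = n₀ + Σ ν·ξ):
  D: 192 − 1(157.2) − 1(10.01) = 24.77
  C: 439 − 1(157.2) − 1(10.01) = 271.8
  A: 0 + 1(157.2) = 157.2
  B: 0 + 2(10.01) = 20.03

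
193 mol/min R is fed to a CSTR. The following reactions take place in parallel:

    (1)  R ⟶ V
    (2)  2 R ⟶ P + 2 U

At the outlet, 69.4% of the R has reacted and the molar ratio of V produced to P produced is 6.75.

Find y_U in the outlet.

0.147

Conversion of R: R consumed = 0.694 × 193 = 133.9 mol/min = 1ξ₁ + 2ξ₂.
Selectivity: 1ξ₁ / (1ξ₂) = 6.75 → ξ₁ = 6.75 ξ₂.
Substitute: (1·6.75 + 2) ξ₂ = 133.9 → ξ₂ = 15.31 mol/min, ξ₁ = 103.3 mol/min.
Outlet amounts (n = n₀ + Σ ν·ξ):
  R: 193 − 1(103.3) − 2(15.31) = 59.06
  V: 0 + 1(103.3) = 103.3
  P: 0 + 1(15.31) = 15.31
  U: 0 + 2(15.31) = 30.62
Total out = 208.3 mol/min; y_U = 30.62 / 208.3 = 0.147.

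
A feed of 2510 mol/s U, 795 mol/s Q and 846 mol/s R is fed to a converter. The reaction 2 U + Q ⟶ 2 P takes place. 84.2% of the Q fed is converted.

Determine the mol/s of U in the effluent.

Q reacted = 0.842 × 795 = 669.4 mol/s; ν_Q = −1, so ξ = 669.4/1 = 669.4 mol/s.
Outlet amounts (n = n₀ + ν ξ):
  U: 2510 − 2(669.4) = 1171
  Q: 795 − 1(669.4) = 125.6
  P: 0 + 2(669.4) = 1339
  R: 846 (inert)

1170 mol/s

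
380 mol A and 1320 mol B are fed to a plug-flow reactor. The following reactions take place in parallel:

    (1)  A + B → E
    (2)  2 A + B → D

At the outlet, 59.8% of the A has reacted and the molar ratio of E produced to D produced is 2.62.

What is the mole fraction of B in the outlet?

0.775

Conversion of A: A consumed = 0.598 × 380 = 227.2 mol = 1ξ₁ + 2ξ₂.
Selectivity: 1ξ₁ / (1ξ₂) = 2.62 → ξ₁ = 2.62 ξ₂.
Substitute: (1·2.62 + 2) ξ₂ = 227.2 → ξ₂ = 49.19 mol, ξ₁ = 128.9 mol.
Outlet amounts (n = n₀ + Σ ν·ξ):
  A: 380 − 1(128.9) − 2(49.19) = 152.8
  B: 1320 − 1(128.9) − 1(49.19) = 1142
  E: 0 + 1(128.9) = 128.9
  D: 0 + 1(49.19) = 49.19
Total out = 1473 mol; y_B = 1142 / 1473 = 0.7754.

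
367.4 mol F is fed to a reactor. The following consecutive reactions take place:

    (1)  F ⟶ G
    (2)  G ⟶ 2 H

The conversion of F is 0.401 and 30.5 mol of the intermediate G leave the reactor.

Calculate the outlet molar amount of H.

234 mol

Conversion of F: F consumed = 1ξ₁ = 0.401 × 367.4 → ξ₁ = 147.3 mol.
G balance: n_G = 0 + 1ξ₁ − 1ξ₂ = 30.5 → ξ₂ = (1·147.3 − 30.5)/1 = 116.8 mol.
Outlet amounts (n = n₀ + Σ ν·ξ):
  F: 367.4 − 1(147.3) = 220.1
  G: 0 + 1(147.3) − 1(116.8) = 30.5
  H: 0 + 2(116.8) = 233.7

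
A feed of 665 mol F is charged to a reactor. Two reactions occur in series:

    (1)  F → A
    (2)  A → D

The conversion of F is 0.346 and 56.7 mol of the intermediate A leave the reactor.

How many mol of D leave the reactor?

Conversion of F: F consumed = 1ξ₁ = 0.346 × 665 → ξ₁ = 230.1 mol.
A balance: n_A = 0 + 1ξ₁ − 1ξ₂ = 56.7 → ξ₂ = (1·230.1 − 56.7)/1 = 173.4 mol.
Outlet amounts (n = n₀ + Σ ν·ξ):
  F: 665 − 1(230.1) = 434.9
  A: 0 + 1(230.1) − 1(173.4) = 56.7
  D: 0 + 1(173.4) = 173.4

173 mol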